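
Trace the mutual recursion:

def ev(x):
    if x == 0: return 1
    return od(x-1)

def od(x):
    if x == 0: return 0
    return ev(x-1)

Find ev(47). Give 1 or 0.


ev(47) = od(46)
od(46) = ev(45)
ev(45) = od(44)
od(44) = ev(43)
ev(43) = od(42)
od(42) = ev(41)
ev(41) = od(40)
od(40) = ev(39)
ev(39) = od(38)
od(38) = ev(37)
ev(37) = od(36)
od(36) = ev(35)
ev(35) = od(34)
od(34) = ev(33)
ev(33) = od(32)
od(32) = ev(31)
ev(31) = od(30)
od(30) = ev(29)
ev(29) = od(28)
od(28) = ev(27)
ev(27) = od(26)
od(26) = ev(25)
ev(25) = od(24)
od(24) = ev(23)
ev(23) = od(22)
od(22) = ev(21)
ev(21) = od(20)
od(20) = ev(19)
ev(19) = od(18)
od(18) = ev(17)
ev(17) = od(16)
od(16) = ev(15)
ev(15) = od(14)
od(14) = ev(13)
ev(13) = od(12)
od(12) = ev(11)
ev(11) = od(10)
od(10) = ev(9)
ev(9) = od(8)
od(8) = ev(7)
ev(7) = od(6)
od(6) = ev(5)
ev(5) = od(4)
od(4) = ev(3)
ev(3) = od(2)
od(2) = ev(1)
ev(1) = od(0)
od(0) = 0  (base case)
Result: 0

0


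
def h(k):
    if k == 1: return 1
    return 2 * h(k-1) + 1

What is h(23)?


h(23) = 2 * h(22) + 1
h(22) = 2 * h(21) + 1
h(21) = 2 * h(20) + 1
h(20) = 2 * h(19) + 1
h(19) = 2 * h(18) + 1
h(18) = 2 * h(17) + 1
h(17) = 2 * h(16) + 1
h(16) = 2 * h(15) + 1
h(15) = 2 * h(14) + 1
h(14) = 2 * h(13) + 1
h(13) = 2 * h(12) + 1
h(12) = 2 * h(11) + 1
h(11) = 2 * h(10) + 1
h(10) = 2 * h(9) + 1
h(9) = 2 * h(8) + 1
h(8) = 2 * h(7) + 1
h(7) = 2 * h(6) + 1
h(6) = 2 * h(5) + 1
h(5) = 2 * h(4) + 1
h(4) = 2 * h(3) + 1
h(3) = 2 * h(2) + 1
h(2) = 2 * h(1) + 1
h(1) = 1  (base case)
h(2) = 2 * 1 + 1 = 3
h(3) = 2 * 3 + 1 = 7
h(4) = 2 * 7 + 1 = 15
h(5) = 2 * 15 + 1 = 31
h(6) = 2 * 31 + 1 = 63
h(7) = 2 * 63 + 1 = 127
h(8) = 2 * 127 + 1 = 255
h(9) = 2 * 255 + 1 = 511
h(10) = 2 * 511 + 1 = 1023
h(11) = 2 * 1023 + 1 = 2047
h(12) = 2 * 2047 + 1 = 4095
h(13) = 2 * 4095 + 1 = 8191
h(14) = 2 * 8191 + 1 = 16383
h(15) = 2 * 16383 + 1 = 32767
h(16) = 2 * 32767 + 1 = 65535
h(17) = 2 * 65535 + 1 = 131071
h(18) = 2 * 131071 + 1 = 262143
h(19) = 2 * 262143 + 1 = 524287
h(20) = 2 * 524287 + 1 = 1048575
h(21) = 2 * 1048575 + 1 = 2097151
h(22) = 2 * 2097151 + 1 = 4194303
h(23) = 2 * 4194303 + 1 = 8388607

8388607


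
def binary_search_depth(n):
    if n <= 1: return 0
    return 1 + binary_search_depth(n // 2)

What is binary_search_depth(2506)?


2506 / 2 = 1253
1253 / 2 = 626
626 / 2 = 313
313 / 2 = 156
156 / 2 = 78
78 / 2 = 39
39 / 2 = 19
19 / 2 = 9
9 / 2 = 4
4 / 2 = 2
2 / 2 = 1
Reached 1 after 11 halvings

11


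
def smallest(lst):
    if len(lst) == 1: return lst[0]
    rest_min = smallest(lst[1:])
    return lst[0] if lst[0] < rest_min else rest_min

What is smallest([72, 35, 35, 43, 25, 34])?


smallest([72, 35, 35, 43, 25, 34]): compare 72 with smallest([35, 35, 43, 25, 34])
smallest([35, 35, 43, 25, 34]): compare 35 with smallest([35, 43, 25, 34])
smallest([35, 43, 25, 34]): compare 35 with smallest([43, 25, 34])
smallest([43, 25, 34]): compare 43 with smallest([25, 34])
smallest([25, 34]): compare 25 with smallest([34])
smallest([34]) = 34  (base case)
Compare 25 with 34 -> 25
Compare 43 with 25 -> 25
Compare 35 with 25 -> 25
Compare 35 with 25 -> 25
Compare 72 with 25 -> 25

25


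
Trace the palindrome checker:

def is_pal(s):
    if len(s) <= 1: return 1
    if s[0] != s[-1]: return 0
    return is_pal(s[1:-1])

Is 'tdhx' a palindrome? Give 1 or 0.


is_pal('tdhx'): s[0]='t' != s[-1]='x' -> return 0
Result: 0 (not a palindrome)

0


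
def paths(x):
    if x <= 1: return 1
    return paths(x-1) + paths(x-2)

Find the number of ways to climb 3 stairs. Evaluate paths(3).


Building up from base cases:
paths(0) = 1
paths(1) = 1
paths(2) = paths(1) + paths(0) = 1 + 1 = 2
paths(3) = paths(2) + paths(1) = 2 + 1 = 3

3


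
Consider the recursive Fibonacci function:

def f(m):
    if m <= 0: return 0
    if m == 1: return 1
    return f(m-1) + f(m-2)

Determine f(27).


Computing f(27) bottom-up:
f(0) = 0
f(1) = 1
f(2) = f(1) + f(0) = 1 + 0 = 1
f(3) = f(2) + f(1) = 1 + 1 = 2
f(4) = f(3) + f(2) = 2 + 1 = 3
f(5) = f(4) + f(3) = 3 + 2 = 5
f(6) = f(5) + f(4) = 5 + 3 = 8
f(7) = f(6) + f(5) = 8 + 5 = 13
f(8) = f(7) + f(6) = 13 + 8 = 21
f(9) = f(8) + f(7) = 21 + 13 = 34
f(10) = f(9) + f(8) = 34 + 21 = 55
f(11) = f(10) + f(9) = 55 + 34 = 89
f(12) = f(11) + f(10) = 89 + 55 = 144
f(13) = f(12) + f(11) = 144 + 89 = 233
f(14) = f(13) + f(12) = 233 + 144 = 377
f(15) = f(14) + f(13) = 377 + 233 = 610
f(16) = f(15) + f(14) = 610 + 377 = 987
f(17) = f(16) + f(15) = 987 + 610 = 1597
f(18) = f(17) + f(16) = 1597 + 987 = 2584
f(19) = f(18) + f(17) = 2584 + 1597 = 4181
f(20) = f(19) + f(18) = 4181 + 2584 = 6765
f(21) = f(20) + f(19) = 6765 + 4181 = 10946
f(22) = f(21) + f(20) = 10946 + 6765 = 17711
f(23) = f(22) + f(21) = 17711 + 10946 = 28657
f(24) = f(23) + f(22) = 28657 + 17711 = 46368
f(25) = f(24) + f(23) = 46368 + 28657 = 75025
f(26) = f(25) + f(24) = 75025 + 46368 = 121393
f(27) = f(26) + f(25) = 121393 + 75025 = 196418

196418


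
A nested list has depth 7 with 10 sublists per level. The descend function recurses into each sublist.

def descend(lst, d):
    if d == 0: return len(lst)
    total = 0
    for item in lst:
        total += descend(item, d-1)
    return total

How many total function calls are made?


At depth 0 (root): 1 call
At depth 1: each of 1 parents calls descend on 10 children = 10 calls
At depth 2: each of 10 parents calls descend on 10 children = 100 calls
At depth 3: each of 100 parents calls descend on 10 children = 1000 calls
At depth 4: each of 1000 parents calls descend on 10 children = 10000 calls
At depth 5: each of 10000 parents calls descend on 10 children = 100000 calls
At depth 6: each of 100000 parents calls descend on 10 children = 1000000 calls
At depth 7: each of 1000000 parents calls descend on 10 children = 10000000 calls
Total: 1 + 10 + 100 + 1000 + 10000 + 100000 + 1000000 + 10000000 = 11111111

11111111


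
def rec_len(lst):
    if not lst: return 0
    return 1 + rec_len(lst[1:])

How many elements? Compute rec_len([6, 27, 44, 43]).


rec_len([6, 27, 44, 43]) = 1 + rec_len([27, 44, 43])
rec_len([27, 44, 43]) = 1 + rec_len([44, 43])
rec_len([44, 43]) = 1 + rec_len([43])
rec_len([43]) = 1 + rec_len([])
rec_len([]) = 0  (base case)
Unwinding: 1 + 1 + 1 + 1 + 0 = 4

4


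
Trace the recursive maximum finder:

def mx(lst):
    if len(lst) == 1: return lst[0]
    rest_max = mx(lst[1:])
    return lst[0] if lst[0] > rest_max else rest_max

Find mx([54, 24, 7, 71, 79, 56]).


mx([54, 24, 7, 71, 79, 56]): compare 54 with mx([24, 7, 71, 79, 56])
mx([24, 7, 71, 79, 56]): compare 24 with mx([7, 71, 79, 56])
mx([7, 71, 79, 56]): compare 7 with mx([71, 79, 56])
mx([71, 79, 56]): compare 71 with mx([79, 56])
mx([79, 56]): compare 79 with mx([56])
mx([56]) = 56  (base case)
Compare 79 with 56 -> 79
Compare 71 with 79 -> 79
Compare 7 with 79 -> 79
Compare 24 with 79 -> 79
Compare 54 with 79 -> 79

79


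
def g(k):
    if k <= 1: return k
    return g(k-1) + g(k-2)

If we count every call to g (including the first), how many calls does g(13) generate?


Let C(n) = total calls for g(n)
C(0) = 1, C(1) = 1
C(2) = 1 + C(1) + C(0) = 1 + 1 + 1 = 3
C(3) = 1 + C(2) + C(1) = 1 + 3 + 1 = 5
C(4) = 1 + C(3) + C(2) = 1 + 5 + 3 = 9
C(5) = 1 + C(4) + C(3) = 1 + 9 + 5 = 15
C(6) = 1 + C(5) + C(4) = 1 + 15 + 9 = 25
C(7) = 1 + C(6) + C(5) = 1 + 25 + 15 = 41
C(8) = 1 + C(7) + C(6) = 1 + 41 + 25 = 67
C(9) = 1 + C(8) + C(7) = 1 + 67 + 41 = 109
C(10) = 1 + C(9) + C(8) = 1 + 109 + 67 = 177
C(11) = 1 + C(10) + C(9) = 1 + 177 + 109 = 287
C(12) = 1 + C(11) + C(10) = 1 + 287 + 177 = 465
C(13) = 1 + C(12) + C(11) = 1 + 465 + 287 = 753

753


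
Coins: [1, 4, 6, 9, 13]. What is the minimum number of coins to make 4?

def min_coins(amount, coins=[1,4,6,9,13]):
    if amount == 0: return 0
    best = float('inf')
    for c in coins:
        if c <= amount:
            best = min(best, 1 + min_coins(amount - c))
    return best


Building up with DP:
min_coins(0) = 0
min_coins(1) = min(1+min_coins(0)=1+0=1) = 1
min_coins(2) = min(1+min_coins(1)=1+1=2) = 2
min_coins(3) = min(1+min_coins(2)=1+2=3) = 3
min_coins(4) = min(1+min_coins(3)=1+3=4, 1+min_coins(0)=1+0=1) = 1

1


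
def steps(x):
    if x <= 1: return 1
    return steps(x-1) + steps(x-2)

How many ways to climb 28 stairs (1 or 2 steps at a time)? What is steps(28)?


Building up from base cases:
steps(0) = 1
steps(1) = 1
steps(2) = steps(1) + steps(0) = 1 + 1 = 2
steps(3) = steps(2) + steps(1) = 2 + 1 = 3
steps(4) = steps(3) + steps(2) = 3 + 2 = 5
steps(5) = steps(4) + steps(3) = 5 + 3 = 8
steps(6) = steps(5) + steps(4) = 8 + 5 = 13
steps(7) = steps(6) + steps(5) = 13 + 8 = 21
steps(8) = steps(7) + steps(6) = 21 + 13 = 34
steps(9) = steps(8) + steps(7) = 34 + 21 = 55
steps(10) = steps(9) + steps(8) = 55 + 34 = 89
steps(11) = steps(10) + steps(9) = 89 + 55 = 144
steps(12) = steps(11) + steps(10) = 144 + 89 = 233
steps(13) = steps(12) + steps(11) = 233 + 144 = 377
steps(14) = steps(13) + steps(12) = 377 + 233 = 610
steps(15) = steps(14) + steps(13) = 610 + 377 = 987
steps(16) = steps(15) + steps(14) = 987 + 610 = 1597
steps(17) = steps(16) + steps(15) = 1597 + 987 = 2584
steps(18) = steps(17) + steps(16) = 2584 + 1597 = 4181
steps(19) = steps(18) + steps(17) = 4181 + 2584 = 6765
steps(20) = steps(19) + steps(18) = 6765 + 4181 = 10946
steps(21) = steps(20) + steps(19) = 10946 + 6765 = 17711
steps(22) = steps(21) + steps(20) = 17711 + 10946 = 28657
steps(23) = steps(22) + steps(21) = 28657 + 17711 = 46368
steps(24) = steps(23) + steps(22) = 46368 + 28657 = 75025
steps(25) = steps(24) + steps(23) = 75025 + 46368 = 121393
steps(26) = steps(25) + steps(24) = 121393 + 75025 = 196418
steps(27) = steps(26) + steps(25) = 196418 + 121393 = 317811
steps(28) = steps(27) + steps(26) = 317811 + 196418 = 514229

514229


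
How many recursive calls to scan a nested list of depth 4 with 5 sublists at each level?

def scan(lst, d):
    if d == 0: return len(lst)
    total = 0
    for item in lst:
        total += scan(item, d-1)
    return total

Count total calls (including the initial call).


At depth 0 (root): 1 call
At depth 1: each of 1 parents calls scan on 5 children = 5 calls
At depth 2: each of 5 parents calls scan on 5 children = 25 calls
At depth 3: each of 25 parents calls scan on 5 children = 125 calls
At depth 4: each of 125 parents calls scan on 5 children = 625 calls
Total: 1 + 5 + 25 + 125 + 625 = 781

781


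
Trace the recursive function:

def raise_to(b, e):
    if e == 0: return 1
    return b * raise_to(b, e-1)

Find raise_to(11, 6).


raise_to(11, 6)
= 11 * raise_to(11, 5)
= 11 * 11 * raise_to(11, 4)
= 11 * 11 * 11 * raise_to(11, 3)
= 11 * 11 * 11 * 11 * raise_to(11, 2)
= 11 * 11 * 11 * 11 * 11 * raise_to(11, 1)
= 11 * 11 * 11 * 11 * 11 * 11 * raise_to(11, 0)
= 11 * 11 * 11 * 11 * 11 * 11 * 1
= 1771561

1771561


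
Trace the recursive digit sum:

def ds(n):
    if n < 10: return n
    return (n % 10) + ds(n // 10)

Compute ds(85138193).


ds(85138193) = 3 + ds(8513819)
ds(8513819) = 9 + ds(851381)
ds(851381) = 1 + ds(85138)
ds(85138) = 8 + ds(8513)
ds(8513) = 3 + ds(851)
ds(851) = 1 + ds(85)
ds(85) = 5 + ds(8)
ds(8) = 8  (base case)
Total: 3 + 9 + 1 + 8 + 3 + 1 + 5 + 8 = 38

38


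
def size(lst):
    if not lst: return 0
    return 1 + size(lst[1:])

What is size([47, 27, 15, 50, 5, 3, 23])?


size([47, 27, 15, 50, 5, 3, 23]) = 1 + size([27, 15, 50, 5, 3, 23])
size([27, 15, 50, 5, 3, 23]) = 1 + size([15, 50, 5, 3, 23])
size([15, 50, 5, 3, 23]) = 1 + size([50, 5, 3, 23])
size([50, 5, 3, 23]) = 1 + size([5, 3, 23])
size([5, 3, 23]) = 1 + size([3, 23])
size([3, 23]) = 1 + size([23])
size([23]) = 1 + size([])
size([]) = 0  (base case)
Unwinding: 1 + 1 + 1 + 1 + 1 + 1 + 1 + 0 = 7

7


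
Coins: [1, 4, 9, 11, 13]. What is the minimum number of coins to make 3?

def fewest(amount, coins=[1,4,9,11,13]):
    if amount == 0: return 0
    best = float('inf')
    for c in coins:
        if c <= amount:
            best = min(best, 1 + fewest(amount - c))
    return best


Building up with DP:
fewest(0) = 0
fewest(1) = min(1+fewest(0)=1+0=1) = 1
fewest(2) = min(1+fewest(1)=1+1=2) = 2
fewest(3) = min(1+fewest(2)=1+2=3) = 3

3


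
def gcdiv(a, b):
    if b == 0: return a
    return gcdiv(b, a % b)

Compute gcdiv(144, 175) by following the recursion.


gcdiv(144, 175) = gcdiv(175, 144)
gcdiv(175, 144) = gcdiv(144, 31)
gcdiv(144, 31) = gcdiv(31, 20)
gcdiv(31, 20) = gcdiv(20, 11)
gcdiv(20, 11) = gcdiv(11, 9)
gcdiv(11, 9) = gcdiv(9, 2)
gcdiv(9, 2) = gcdiv(2, 1)
gcdiv(2, 1) = gcdiv(1, 0)
gcdiv(1, 0) = 1  (base case)

1


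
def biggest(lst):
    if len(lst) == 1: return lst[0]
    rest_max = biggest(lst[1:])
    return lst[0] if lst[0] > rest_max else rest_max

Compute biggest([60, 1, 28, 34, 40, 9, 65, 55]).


biggest([60, 1, 28, 34, 40, 9, 65, 55]): compare 60 with biggest([1, 28, 34, 40, 9, 65, 55])
biggest([1, 28, 34, 40, 9, 65, 55]): compare 1 with biggest([28, 34, 40, 9, 65, 55])
biggest([28, 34, 40, 9, 65, 55]): compare 28 with biggest([34, 40, 9, 65, 55])
biggest([34, 40, 9, 65, 55]): compare 34 with biggest([40, 9, 65, 55])
biggest([40, 9, 65, 55]): compare 40 with biggest([9, 65, 55])
biggest([9, 65, 55]): compare 9 with biggest([65, 55])
biggest([65, 55]): compare 65 with biggest([55])
biggest([55]) = 55  (base case)
Compare 65 with 55 -> 65
Compare 9 with 65 -> 65
Compare 40 with 65 -> 65
Compare 34 with 65 -> 65
Compare 28 with 65 -> 65
Compare 1 with 65 -> 65
Compare 60 with 65 -> 65

65


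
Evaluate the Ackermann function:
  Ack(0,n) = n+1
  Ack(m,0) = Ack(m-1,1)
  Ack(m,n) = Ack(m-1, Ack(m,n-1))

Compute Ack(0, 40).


Ack(0, 40) = 41
Result: Ack(0, 40) = 41

41


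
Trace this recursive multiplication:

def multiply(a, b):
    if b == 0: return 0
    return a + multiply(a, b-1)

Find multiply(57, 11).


multiply(57, 11) = 57 + multiply(57, 10)
multiply(57, 10) = 57 + multiply(57, 9)
multiply(57, 9) = 57 + multiply(57, 8)
multiply(57, 8) = 57 + multiply(57, 7)
multiply(57, 7) = 57 + multiply(57, 6)
multiply(57, 6) = 57 + multiply(57, 5)
multiply(57, 5) = 57 + multiply(57, 4)
multiply(57, 4) = 57 + multiply(57, 3)
multiply(57, 3) = 57 + multiply(57, 2)
multiply(57, 2) = 57 + multiply(57, 1)
multiply(57, 1) = 57 + multiply(57, 0)
multiply(57, 0) = 0  (base case)
Total: 57 + 57 + 57 + 57 + 57 + 57 + 57 + 57 + 57 + 57 + 57 + 0 = 627

627


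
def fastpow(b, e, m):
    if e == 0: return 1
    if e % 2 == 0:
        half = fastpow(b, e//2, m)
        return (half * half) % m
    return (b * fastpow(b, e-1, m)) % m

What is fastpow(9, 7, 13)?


fastpow(9, 7, 13): e is odd, compute fastpow(9, 6, 13)
  fastpow(9, 6, 13): e is even, compute fastpow(9, 3, 13)
    fastpow(9, 3, 13): e is odd, compute fastpow(9, 2, 13)
      fastpow(9, 2, 13): e is even, compute fastpow(9, 1, 13)
        fastpow(9, 1, 13): e is odd, compute fastpow(9, 0, 13)
          fastpow(9, 0, 13) = 1
        (9 * 1) % 13 = 9
      half=9, (9*9) % 13 = 3
    (9 * 3) % 13 = 1
  half=1, (1*1) % 13 = 1
(9 * 1) % 13 = 9

9


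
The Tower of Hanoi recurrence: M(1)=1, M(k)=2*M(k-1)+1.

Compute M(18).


M(18) = 2 * M(17) + 1
M(17) = 2 * M(16) + 1
M(16) = 2 * M(15) + 1
M(15) = 2 * M(14) + 1
M(14) = 2 * M(13) + 1
M(13) = 2 * M(12) + 1
M(12) = 2 * M(11) + 1
M(11) = 2 * M(10) + 1
M(10) = 2 * M(9) + 1
M(9) = 2 * M(8) + 1
M(8) = 2 * M(7) + 1
M(7) = 2 * M(6) + 1
M(6) = 2 * M(5) + 1
M(5) = 2 * M(4) + 1
M(4) = 2 * M(3) + 1
M(3) = 2 * M(2) + 1
M(2) = 2 * M(1) + 1
M(1) = 1  (base case)
M(2) = 2 * 1 + 1 = 3
M(3) = 2 * 3 + 1 = 7
M(4) = 2 * 7 + 1 = 15
M(5) = 2 * 15 + 1 = 31
M(6) = 2 * 31 + 1 = 63
M(7) = 2 * 63 + 1 = 127
M(8) = 2 * 127 + 1 = 255
M(9) = 2 * 255 + 1 = 511
M(10) = 2 * 511 + 1 = 1023
M(11) = 2 * 1023 + 1 = 2047
M(12) = 2 * 2047 + 1 = 4095
M(13) = 2 * 4095 + 1 = 8191
M(14) = 2 * 8191 + 1 = 16383
M(15) = 2 * 16383 + 1 = 32767
M(16) = 2 * 32767 + 1 = 65535
M(17) = 2 * 65535 + 1 = 131071
M(18) = 2 * 131071 + 1 = 262143

262143


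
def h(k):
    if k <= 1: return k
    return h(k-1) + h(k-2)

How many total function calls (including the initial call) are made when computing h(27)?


Let C(n) = total calls for h(n)
C(0) = 1, C(1) = 1
C(2) = 1 + C(1) + C(0) = 1 + 1 + 1 = 3
C(3) = 1 + C(2) + C(1) = 1 + 3 + 1 = 5
C(4) = 1 + C(3) + C(2) = 1 + 5 + 3 = 9
C(5) = 1 + C(4) + C(3) = 1 + 9 + 5 = 15
C(6) = 1 + C(5) + C(4) = 1 + 15 + 9 = 25
C(7) = 1 + C(6) + C(5) = 1 + 25 + 15 = 41
C(8) = 1 + C(7) + C(6) = 1 + 41 + 25 = 67
C(9) = 1 + C(8) + C(7) = 1 + 67 + 41 = 109
C(10) = 1 + C(9) + C(8) = 1 + 109 + 67 = 177
C(11) = 1 + C(10) + C(9) = 1 + 177 + 109 = 287
C(12) = 1 + C(11) + C(10) = 1 + 287 + 177 = 465
C(13) = 1 + C(12) + C(11) = 1 + 465 + 287 = 753
C(14) = 1 + C(13) + C(12) = 1 + 753 + 465 = 1219
C(15) = 1 + C(14) + C(13) = 1 + 1219 + 753 = 1973
C(16) = 1 + C(15) + C(14) = 1 + 1973 + 1219 = 3193
C(17) = 1 + C(16) + C(15) = 1 + 3193 + 1973 = 5167
C(18) = 1 + C(17) + C(16) = 1 + 5167 + 3193 = 8361
C(19) = 1 + C(18) + C(17) = 1 + 8361 + 5167 = 13529
C(20) = 1 + C(19) + C(18) = 1 + 13529 + 8361 = 21891
C(21) = 1 + C(20) + C(19) = 1 + 21891 + 13529 = 35421
C(22) = 1 + C(21) + C(20) = 1 + 35421 + 21891 = 57313
C(23) = 1 + C(22) + C(21) = 1 + 57313 + 35421 = 92735
C(24) = 1 + C(23) + C(22) = 1 + 92735 + 57313 = 150049
C(25) = 1 + C(24) + C(23) = 1 + 150049 + 92735 = 242785
C(26) = 1 + C(25) + C(24) = 1 + 242785 + 150049 = 392835
C(27) = 1 + C(26) + C(25) = 1 + 392835 + 242785 = 635621

635621


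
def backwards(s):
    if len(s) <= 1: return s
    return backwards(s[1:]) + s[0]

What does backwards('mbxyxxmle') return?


backwards('mbxyxxmle') = backwards('bxyxxmle') + 'm'
backwards('bxyxxmle') = backwards('xyxxmle') + 'b'
backwards('xyxxmle') = backwards('yxxmle') + 'x'
backwards('yxxmle') = backwards('xxmle') + 'y'
backwards('xxmle') = backwards('xmle') + 'x'
backwards('xmle') = backwards('mle') + 'x'
backwards('mle') = backwards('le') + 'm'
backwards('le') = backwards('e') + 'l'
backwards('e') = 'e'  (base case)
Concatenating: 'e' + 'l' + 'm' + 'x' + 'x' + 'y' + 'x' + 'b' + 'm' = 'elmxxyxbm'

elmxxyxbm


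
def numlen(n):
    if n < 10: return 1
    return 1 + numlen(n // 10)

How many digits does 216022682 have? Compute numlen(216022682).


numlen(216022682) = 1 + numlen(21602268)
numlen(21602268) = 1 + numlen(2160226)
numlen(2160226) = 1 + numlen(216022)
numlen(216022) = 1 + numlen(21602)
numlen(21602) = 1 + numlen(2160)
numlen(2160) = 1 + numlen(216)
numlen(216) = 1 + numlen(21)
numlen(21) = 1 + numlen(2)
numlen(2) = 1  (base case: 2 < 10)
Unwinding: 1 + 1 + 1 + 1 + 1 + 1 + 1 + 1 + 1 = 9

9


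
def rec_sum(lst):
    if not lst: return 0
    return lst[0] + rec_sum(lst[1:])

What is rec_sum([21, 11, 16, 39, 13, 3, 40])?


rec_sum([21, 11, 16, 39, 13, 3, 40]) = 21 + rec_sum([11, 16, 39, 13, 3, 40])
rec_sum([11, 16, 39, 13, 3, 40]) = 11 + rec_sum([16, 39, 13, 3, 40])
rec_sum([16, 39, 13, 3, 40]) = 16 + rec_sum([39, 13, 3, 40])
rec_sum([39, 13, 3, 40]) = 39 + rec_sum([13, 3, 40])
rec_sum([13, 3, 40]) = 13 + rec_sum([3, 40])
rec_sum([3, 40]) = 3 + rec_sum([40])
rec_sum([40]) = 40 + rec_sum([])
rec_sum([]) = 0  (base case)
Total: 21 + 11 + 16 + 39 + 13 + 3 + 40 + 0 = 143

143


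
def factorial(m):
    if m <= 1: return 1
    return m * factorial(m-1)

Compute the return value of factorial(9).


factorial(9)
= 9 * factorial(8)
= 9 * 8 * factorial(7)
= 9 * 8 * 7 * factorial(6)
= 9 * 8 * 7 * 6 * factorial(5)
= 9 * 8 * 7 * 6 * 5 * factorial(4)
= 9 * 8 * 7 * 6 * 5 * 4 * factorial(3)
= 9 * 8 * 7 * 6 * 5 * 4 * 3 * factorial(2)
= 9 * 8 * 7 * 6 * 5 * 4 * 3 * 2 * factorial(1)
= 9 * 8 * 7 * 6 * 5 * 4 * 3 * 2 * 1
= 362880

362880


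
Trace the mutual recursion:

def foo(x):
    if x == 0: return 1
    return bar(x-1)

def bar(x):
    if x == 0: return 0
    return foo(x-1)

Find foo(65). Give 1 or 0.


foo(65) = bar(64)
bar(64) = foo(63)
foo(63) = bar(62)
bar(62) = foo(61)
foo(61) = bar(60)
bar(60) = foo(59)
foo(59) = bar(58)
bar(58) = foo(57)
foo(57) = bar(56)
bar(56) = foo(55)
foo(55) = bar(54)
bar(54) = foo(53)
foo(53) = bar(52)
bar(52) = foo(51)
foo(51) = bar(50)
bar(50) = foo(49)
foo(49) = bar(48)
bar(48) = foo(47)
foo(47) = bar(46)
bar(46) = foo(45)
foo(45) = bar(44)
bar(44) = foo(43)
foo(43) = bar(42)
bar(42) = foo(41)
foo(41) = bar(40)
bar(40) = foo(39)
foo(39) = bar(38)
bar(38) = foo(37)
foo(37) = bar(36)
bar(36) = foo(35)
foo(35) = bar(34)
bar(34) = foo(33)
foo(33) = bar(32)
bar(32) = foo(31)
foo(31) = bar(30)
bar(30) = foo(29)
foo(29) = bar(28)
bar(28) = foo(27)
foo(27) = bar(26)
bar(26) = foo(25)
foo(25) = bar(24)
bar(24) = foo(23)
foo(23) = bar(22)
bar(22) = foo(21)
foo(21) = bar(20)
bar(20) = foo(19)
foo(19) = bar(18)
bar(18) = foo(17)
foo(17) = bar(16)
bar(16) = foo(15)
foo(15) = bar(14)
bar(14) = foo(13)
foo(13) = bar(12)
bar(12) = foo(11)
foo(11) = bar(10)
bar(10) = foo(9)
foo(9) = bar(8)
bar(8) = foo(7)
foo(7) = bar(6)
bar(6) = foo(5)
foo(5) = bar(4)
bar(4) = foo(3)
foo(3) = bar(2)
bar(2) = foo(1)
foo(1) = bar(0)
bar(0) = 0  (base case)
Result: 0

0


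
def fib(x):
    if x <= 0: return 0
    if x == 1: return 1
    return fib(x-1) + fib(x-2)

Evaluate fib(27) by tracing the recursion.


Computing fib(27) bottom-up:
fib(0) = 0
fib(1) = 1
fib(2) = fib(1) + fib(0) = 1 + 0 = 1
fib(3) = fib(2) + fib(1) = 1 + 1 = 2
fib(4) = fib(3) + fib(2) = 2 + 1 = 3
fib(5) = fib(4) + fib(3) = 3 + 2 = 5
fib(6) = fib(5) + fib(4) = 5 + 3 = 8
fib(7) = fib(6) + fib(5) = 8 + 5 = 13
fib(8) = fib(7) + fib(6) = 13 + 8 = 21
fib(9) = fib(8) + fib(7) = 21 + 13 = 34
fib(10) = fib(9) + fib(8) = 34 + 21 = 55
fib(11) = fib(10) + fib(9) = 55 + 34 = 89
fib(12) = fib(11) + fib(10) = 89 + 55 = 144
fib(13) = fib(12) + fib(11) = 144 + 89 = 233
fib(14) = fib(13) + fib(12) = 233 + 144 = 377
fib(15) = fib(14) + fib(13) = 377 + 233 = 610
fib(16) = fib(15) + fib(14) = 610 + 377 = 987
fib(17) = fib(16) + fib(15) = 987 + 610 = 1597
fib(18) = fib(17) + fib(16) = 1597 + 987 = 2584
fib(19) = fib(18) + fib(17) = 2584 + 1597 = 4181
fib(20) = fib(19) + fib(18) = 4181 + 2584 = 6765
fib(21) = fib(20) + fib(19) = 6765 + 4181 = 10946
fib(22) = fib(21) + fib(20) = 10946 + 6765 = 17711
fib(23) = fib(22) + fib(21) = 17711 + 10946 = 28657
fib(24) = fib(23) + fib(22) = 28657 + 17711 = 46368
fib(25) = fib(24) + fib(23) = 46368 + 28657 = 75025
fib(26) = fib(25) + fib(24) = 75025 + 46368 = 121393
fib(27) = fib(26) + fib(25) = 121393 + 75025 = 196418

196418


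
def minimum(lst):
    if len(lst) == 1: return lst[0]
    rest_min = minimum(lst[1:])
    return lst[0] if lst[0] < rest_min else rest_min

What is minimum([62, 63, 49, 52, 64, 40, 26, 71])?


minimum([62, 63, 49, 52, 64, 40, 26, 71]): compare 62 with minimum([63, 49, 52, 64, 40, 26, 71])
minimum([63, 49, 52, 64, 40, 26, 71]): compare 63 with minimum([49, 52, 64, 40, 26, 71])
minimum([49, 52, 64, 40, 26, 71]): compare 49 with minimum([52, 64, 40, 26, 71])
minimum([52, 64, 40, 26, 71]): compare 52 with minimum([64, 40, 26, 71])
minimum([64, 40, 26, 71]): compare 64 with minimum([40, 26, 71])
minimum([40, 26, 71]): compare 40 with minimum([26, 71])
minimum([26, 71]): compare 26 with minimum([71])
minimum([71]) = 71  (base case)
Compare 26 with 71 -> 26
Compare 40 with 26 -> 26
Compare 64 with 26 -> 26
Compare 52 with 26 -> 26
Compare 49 with 26 -> 26
Compare 63 with 26 -> 26
Compare 62 with 26 -> 26

26


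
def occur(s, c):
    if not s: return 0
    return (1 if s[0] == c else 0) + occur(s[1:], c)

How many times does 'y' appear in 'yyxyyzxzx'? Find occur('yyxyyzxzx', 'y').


s[0]='y' == 'y' -> 1
s[0]='y' == 'y' -> 1
s[0]='x' != 'y' -> 0
s[0]='y' == 'y' -> 1
s[0]='y' == 'y' -> 1
s[0]='z' != 'y' -> 0
s[0]='x' != 'y' -> 0
s[0]='z' != 'y' -> 0
s[0]='x' != 'y' -> 0
Sum: 1 + 1 + 0 + 1 + 1 + 0 + 0 + 0 + 0 = 4

4


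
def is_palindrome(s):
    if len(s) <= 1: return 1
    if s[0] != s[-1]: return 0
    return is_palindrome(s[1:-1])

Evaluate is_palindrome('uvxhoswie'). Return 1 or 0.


is_palindrome('uvxhoswie'): s[0]='u' != s[-1]='e' -> return 0
Result: 0 (not a palindrome)

0


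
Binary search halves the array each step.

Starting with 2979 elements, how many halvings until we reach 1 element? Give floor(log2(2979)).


2979 / 2 = 1489
1489 / 2 = 744
744 / 2 = 372
372 / 2 = 186
186 / 2 = 93
93 / 2 = 46
46 / 2 = 23
23 / 2 = 11
11 / 2 = 5
5 / 2 = 2
2 / 2 = 1
Reached 1 after 11 halvings

11


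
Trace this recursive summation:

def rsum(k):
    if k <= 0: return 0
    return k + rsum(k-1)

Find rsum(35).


rsum(35)
= 35 + 34 + 33 + 32 + 31 + 30 + 29 + 28 + 27 + 26 + 25 + 24 + 23 + 22 + 21 + 20 + 19 + 18 + 17 + 16 + 15 + 14 + 13 + 12 + 11 + 10 + 9 + 8 + 7 + 6 + 5 + 4 + 3 + 2 + 1 + rsum(0)
= 35 + 34 + 33 + 32 + 31 + 30 + 29 + 28 + 27 + 26 + 25 + 24 + 23 + 22 + 21 + 20 + 19 + 18 + 17 + 16 + 15 + 14 + 13 + 12 + 11 + 10 + 9 + 8 + 7 + 6 + 5 + 4 + 3 + 2 + 1 + 0
= 630

630


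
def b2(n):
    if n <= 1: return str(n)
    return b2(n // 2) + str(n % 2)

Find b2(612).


b2(612) = b2(306) + '0'
b2(306) = b2(153) + '0'
b2(153) = b2(76) + '1'
b2(76) = b2(38) + '0'
b2(38) = b2(19) + '0'
b2(19) = b2(9) + '1'
b2(9) = b2(4) + '1'
b2(4) = b2(2) + '0'
b2(2) = b2(1) + '0'
b2(1) = '1'  (base case)
Concatenating: '1' + '0' + '0' + '1' + '1' + '0' + '0' + '1' + '0' + '0' = '1001100100'

1001100100


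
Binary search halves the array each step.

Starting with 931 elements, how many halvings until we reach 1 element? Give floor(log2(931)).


931 / 2 = 465
465 / 2 = 232
232 / 2 = 116
116 / 2 = 58
58 / 2 = 29
29 / 2 = 14
14 / 2 = 7
7 / 2 = 3
3 / 2 = 1
Reached 1 after 9 halvings

9


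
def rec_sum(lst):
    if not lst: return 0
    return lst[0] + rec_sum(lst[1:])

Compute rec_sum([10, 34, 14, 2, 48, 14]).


rec_sum([10, 34, 14, 2, 48, 14]) = 10 + rec_sum([34, 14, 2, 48, 14])
rec_sum([34, 14, 2, 48, 14]) = 34 + rec_sum([14, 2, 48, 14])
rec_sum([14, 2, 48, 14]) = 14 + rec_sum([2, 48, 14])
rec_sum([2, 48, 14]) = 2 + rec_sum([48, 14])
rec_sum([48, 14]) = 48 + rec_sum([14])
rec_sum([14]) = 14 + rec_sum([])
rec_sum([]) = 0  (base case)
Total: 10 + 34 + 14 + 2 + 48 + 14 + 0 = 122

122


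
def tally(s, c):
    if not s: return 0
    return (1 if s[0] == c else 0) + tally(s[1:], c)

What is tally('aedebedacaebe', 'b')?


s[0]='a' != 'b' -> 0
s[0]='e' != 'b' -> 0
s[0]='d' != 'b' -> 0
s[0]='e' != 'b' -> 0
s[0]='b' == 'b' -> 1
s[0]='e' != 'b' -> 0
s[0]='d' != 'b' -> 0
s[0]='a' != 'b' -> 0
s[0]='c' != 'b' -> 0
s[0]='a' != 'b' -> 0
s[0]='e' != 'b' -> 0
s[0]='b' == 'b' -> 1
s[0]='e' != 'b' -> 0
Sum: 0 + 0 + 0 + 0 + 1 + 0 + 0 + 0 + 0 + 0 + 0 + 1 + 0 = 2

2


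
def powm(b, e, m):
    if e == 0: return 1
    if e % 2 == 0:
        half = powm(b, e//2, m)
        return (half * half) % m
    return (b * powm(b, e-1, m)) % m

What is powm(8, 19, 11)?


powm(8, 19, 11): e is odd, compute powm(8, 18, 11)
  powm(8, 18, 11): e is even, compute powm(8, 9, 11)
    powm(8, 9, 11): e is odd, compute powm(8, 8, 11)
      powm(8, 8, 11): e is even, compute powm(8, 4, 11)
        powm(8, 4, 11): e is even, compute powm(8, 2, 11)
          powm(8, 2, 11): e is even, compute powm(8, 1, 11)
          powm(8, 1, 11): e is odd, compute powm(8, 0, 11)
          powm(8, 0, 11) = 1
          (8 * 1) % 11 = 8
          half=8, (8*8) % 11 = 9
        half=9, (9*9) % 11 = 4
      half=4, (4*4) % 11 = 5
    (8 * 5) % 11 = 7
  half=7, (7*7) % 11 = 5
(8 * 5) % 11 = 7

7


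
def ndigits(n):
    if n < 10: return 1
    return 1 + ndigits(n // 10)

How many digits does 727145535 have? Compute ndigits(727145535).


ndigits(727145535) = 1 + ndigits(72714553)
ndigits(72714553) = 1 + ndigits(7271455)
ndigits(7271455) = 1 + ndigits(727145)
ndigits(727145) = 1 + ndigits(72714)
ndigits(72714) = 1 + ndigits(7271)
ndigits(7271) = 1 + ndigits(727)
ndigits(727) = 1 + ndigits(72)
ndigits(72) = 1 + ndigits(7)
ndigits(7) = 1  (base case: 7 < 10)
Unwinding: 1 + 1 + 1 + 1 + 1 + 1 + 1 + 1 + 1 = 9

9


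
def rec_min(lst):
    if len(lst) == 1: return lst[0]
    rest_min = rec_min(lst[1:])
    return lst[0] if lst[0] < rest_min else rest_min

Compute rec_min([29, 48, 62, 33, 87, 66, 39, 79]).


rec_min([29, 48, 62, 33, 87, 66, 39, 79]): compare 29 with rec_min([48, 62, 33, 87, 66, 39, 79])
rec_min([48, 62, 33, 87, 66, 39, 79]): compare 48 with rec_min([62, 33, 87, 66, 39, 79])
rec_min([62, 33, 87, 66, 39, 79]): compare 62 with rec_min([33, 87, 66, 39, 79])
rec_min([33, 87, 66, 39, 79]): compare 33 with rec_min([87, 66, 39, 79])
rec_min([87, 66, 39, 79]): compare 87 with rec_min([66, 39, 79])
rec_min([66, 39, 79]): compare 66 with rec_min([39, 79])
rec_min([39, 79]): compare 39 with rec_min([79])
rec_min([79]) = 79  (base case)
Compare 39 with 79 -> 39
Compare 66 with 39 -> 39
Compare 87 with 39 -> 39
Compare 33 with 39 -> 33
Compare 62 with 33 -> 33
Compare 48 with 33 -> 33
Compare 29 with 33 -> 29

29


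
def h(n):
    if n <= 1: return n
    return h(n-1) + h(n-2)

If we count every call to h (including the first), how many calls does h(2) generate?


Let C(n) = total calls for h(n)
C(0) = 1, C(1) = 1
C(2) = 1 + C(1) + C(0) = 1 + 1 + 1 = 3

3


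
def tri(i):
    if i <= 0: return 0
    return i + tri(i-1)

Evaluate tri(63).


tri(63)
= 63 + 62 + 61 + 60 + 59 + 58 + 57 + 56 + 55 + 54 + 53 + 52 + 51 + 50 + 49 + 48 + 47 + 46 + 45 + 44 + 43 + 42 + 41 + 40 + 39 + 38 + 37 + 36 + 35 + 34 + 33 + 32 + 31 + 30 + 29 + 28 + 27 + 26 + 25 + 24 + 23 + 22 + 21 + 20 + 19 + 18 + 17 + 16 + 15 + 14 + 13 + 12 + 11 + 10 + 9 + 8 + 7 + 6 + 5 + 4 + 3 + 2 + 1 + tri(0)
= 63 + 62 + 61 + 60 + 59 + 58 + 57 + 56 + 55 + 54 + 53 + 52 + 51 + 50 + 49 + 48 + 47 + 46 + 45 + 44 + 43 + 42 + 41 + 40 + 39 + 38 + 37 + 36 + 35 + 34 + 33 + 32 + 31 + 30 + 29 + 28 + 27 + 26 + 25 + 24 + 23 + 22 + 21 + 20 + 19 + 18 + 17 + 16 + 15 + 14 + 13 + 12 + 11 + 10 + 9 + 8 + 7 + 6 + 5 + 4 + 3 + 2 + 1 + 0
= 2016

2016


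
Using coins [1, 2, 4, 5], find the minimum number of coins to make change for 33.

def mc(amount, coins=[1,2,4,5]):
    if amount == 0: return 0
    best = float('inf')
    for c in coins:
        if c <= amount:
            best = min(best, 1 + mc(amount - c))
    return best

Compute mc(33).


Building up with DP:
mc(0) = 0
mc(1) = min(1+mc(0)=1+0=1) = 1
mc(2) = min(1+mc(1)=1+1=2, 1+mc(0)=1+0=1) = 1
mc(3) = min(1+mc(2)=1+1=2, 1+mc(1)=1+1=2) = 2
mc(4) = min(1+mc(3)=1+2=3, 1+mc(2)=1+1=2, 1+mc(0)=1+0=1) = 1
mc(5) = min(1+mc(4)=1+1=2, 1+mc(3)=1+2=3, 1+mc(1)=1+1=2, 1+mc(0)=1+0=1) = 1
mc(6) = min(1+mc(5)=1+1=2, 1+mc(4)=1+1=2, 1+mc(2)=1+1=2, 1+mc(1)=1+1=2) = 2
mc(7) = min(1+mc(6)=1+2=3, 1+mc(5)=1+1=2, 1+mc(3)=1+2=3, 1+mc(2)=1+1=2) = 2
mc(8) = min(1+mc(7)=1+2=3, 1+mc(6)=1+2=3, 1+mc(4)=1+1=2, 1+mc(3)=1+2=3) = 2
mc(9) = min(1+mc(8)=1+2=3, 1+mc(7)=1+2=3, 1+mc(5)=1+1=2, 1+mc(4)=1+1=2) = 2
mc(10) = min(1+mc(9)=1+2=3, 1+mc(8)=1+2=3, 1+mc(6)=1+2=3, 1+mc(5)=1+1=2) = 2
mc(11) = min(1+mc(10)=1+2=3, 1+mc(9)=1+2=3, 1+mc(7)=1+2=3, 1+mc(6)=1+2=3) = 3
mc(12) = min(1+mc(11)=1+3=4, 1+mc(10)=1+2=3, 1+mc(8)=1+2=3, 1+mc(7)=1+2=3) = 3
mc(13) = min(1+mc(12)=1+3=4, 1+mc(11)=1+3=4, 1+mc(9)=1+2=3, 1+mc(8)=1+2=3) = 3
mc(14) = min(1+mc(13)=1+3=4, 1+mc(12)=1+3=4, 1+mc(10)=1+2=3, 1+mc(9)=1+2=3) = 3
mc(15) = min(1+mc(14)=1+3=4, 1+mc(13)=1+3=4, 1+mc(11)=1+3=4, 1+mc(10)=1+2=3) = 3
mc(16) = min(1+mc(15)=1+3=4, 1+mc(14)=1+3=4, 1+mc(12)=1+3=4, 1+mc(11)=1+3=4) = 4
mc(17) = min(1+mc(16)=1+4=5, 1+mc(15)=1+3=4, 1+mc(13)=1+3=4, 1+mc(12)=1+3=4) = 4
mc(18) = min(1+mc(17)=1+4=5, 1+mc(16)=1+4=5, 1+mc(14)=1+3=4, 1+mc(13)=1+3=4) = 4
mc(19) = min(1+mc(18)=1+4=5, 1+mc(17)=1+4=5, 1+mc(15)=1+3=4, 1+mc(14)=1+3=4) = 4
mc(20) = min(1+mc(19)=1+4=5, 1+mc(18)=1+4=5, 1+mc(16)=1+4=5, 1+mc(15)=1+3=4) = 4
mc(21) = min(1+mc(20)=1+4=5, 1+mc(19)=1+4=5, 1+mc(17)=1+4=5, 1+mc(16)=1+4=5) = 5
mc(22) = min(1+mc(21)=1+5=6, 1+mc(20)=1+4=5, 1+mc(18)=1+4=5, 1+mc(17)=1+4=5) = 5
mc(23) = min(1+mc(22)=1+5=6, 1+mc(21)=1+5=6, 1+mc(19)=1+4=5, 1+mc(18)=1+4=5) = 5
mc(24) = min(1+mc(23)=1+5=6, 1+mc(22)=1+5=6, 1+mc(20)=1+4=5, 1+mc(19)=1+4=5) = 5
mc(25) = min(1+mc(24)=1+5=6, 1+mc(23)=1+5=6, 1+mc(21)=1+5=6, 1+mc(20)=1+4=5) = 5
mc(26) = min(1+mc(25)=1+5=6, 1+mc(24)=1+5=6, 1+mc(22)=1+5=6, 1+mc(21)=1+5=6) = 6
mc(27) = min(1+mc(26)=1+6=7, 1+mc(25)=1+5=6, 1+mc(23)=1+5=6, 1+mc(22)=1+5=6) = 6
mc(28) = min(1+mc(27)=1+6=7, 1+mc(26)=1+6=7, 1+mc(24)=1+5=6, 1+mc(23)=1+5=6) = 6
mc(29) = min(1+mc(28)=1+6=7, 1+mc(27)=1+6=7, 1+mc(25)=1+5=6, 1+mc(24)=1+5=6) = 6
mc(30) = min(1+mc(29)=1+6=7, 1+mc(28)=1+6=7, 1+mc(26)=1+6=7, 1+mc(25)=1+5=6) = 6
mc(31) = min(1+mc(30)=1+6=7, 1+mc(29)=1+6=7, 1+mc(27)=1+6=7, 1+mc(26)=1+6=7) = 7
mc(32) = min(1+mc(31)=1+7=8, 1+mc(30)=1+6=7, 1+mc(28)=1+6=7, 1+mc(27)=1+6=7) = 7
mc(33) = min(1+mc(32)=1+7=8, 1+mc(31)=1+7=8, 1+mc(29)=1+6=7, 1+mc(28)=1+6=7) = 7

7


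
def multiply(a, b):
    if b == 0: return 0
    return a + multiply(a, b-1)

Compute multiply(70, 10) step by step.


multiply(70, 10) = 70 + multiply(70, 9)
multiply(70, 9) = 70 + multiply(70, 8)
multiply(70, 8) = 70 + multiply(70, 7)
multiply(70, 7) = 70 + multiply(70, 6)
multiply(70, 6) = 70 + multiply(70, 5)
multiply(70, 5) = 70 + multiply(70, 4)
multiply(70, 4) = 70 + multiply(70, 3)
multiply(70, 3) = 70 + multiply(70, 2)
multiply(70, 2) = 70 + multiply(70, 1)
multiply(70, 1) = 70 + multiply(70, 0)
multiply(70, 0) = 0  (base case)
Total: 70 + 70 + 70 + 70 + 70 + 70 + 70 + 70 + 70 + 70 + 0 = 700

700


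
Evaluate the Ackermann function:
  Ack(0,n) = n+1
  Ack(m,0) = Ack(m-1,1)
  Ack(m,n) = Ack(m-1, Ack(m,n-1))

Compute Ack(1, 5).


Ack(1, 5) = Ack(0, Ack(1, 4))
  Ack(1, 4) = Ack(0, Ack(1, 3))
    Ack(1, 3) = Ack(0, Ack(1, 2))
      Ack(1, 2) = Ack(0, Ack(1, 1))
        Ack(1, 1) = Ack(0, Ack(1, 0))
          Ack(1, 0) = Ack(0, 1)
          Ack(0, 1) = 2
          = Ack(0, 2)
          Ack(0, 2) = 3
        = Ack(0, 3)
        Ack(0, 3) = 4
      = Ack(0, 4)
      Ack(0, 4) = 5
    = Ack(0, 5)
    Ack(0, 5) = 6
  = Ack(0, 6)
  Ack(0, 6) = 7
Result: Ack(1, 5) = 7

7


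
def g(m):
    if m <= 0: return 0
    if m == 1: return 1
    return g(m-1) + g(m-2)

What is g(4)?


Computing g(4) bottom-up:
g(0) = 0
g(1) = 1
g(2) = g(1) + g(0) = 1 + 0 = 1
g(3) = g(2) + g(1) = 1 + 1 = 2
g(4) = g(3) + g(2) = 2 + 1 = 3

3


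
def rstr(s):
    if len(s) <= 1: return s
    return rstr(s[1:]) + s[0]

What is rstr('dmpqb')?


rstr('dmpqb') = rstr('mpqb') + 'd'
rstr('mpqb') = rstr('pqb') + 'm'
rstr('pqb') = rstr('qb') + 'p'
rstr('qb') = rstr('b') + 'q'
rstr('b') = 'b'  (base case)
Concatenating: 'b' + 'q' + 'p' + 'm' + 'd' = 'bqpmd'

bqpmd


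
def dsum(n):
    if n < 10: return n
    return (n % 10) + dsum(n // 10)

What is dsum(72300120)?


dsum(72300120) = 0 + dsum(7230012)
dsum(7230012) = 2 + dsum(723001)
dsum(723001) = 1 + dsum(72300)
dsum(72300) = 0 + dsum(7230)
dsum(7230) = 0 + dsum(723)
dsum(723) = 3 + dsum(72)
dsum(72) = 2 + dsum(7)
dsum(7) = 7  (base case)
Total: 0 + 2 + 1 + 0 + 0 + 3 + 2 + 7 = 15

15


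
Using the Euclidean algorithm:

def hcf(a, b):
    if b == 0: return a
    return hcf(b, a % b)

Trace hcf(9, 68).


hcf(9, 68) = hcf(68, 9)
hcf(68, 9) = hcf(9, 5)
hcf(9, 5) = hcf(5, 4)
hcf(5, 4) = hcf(4, 1)
hcf(4, 1) = hcf(1, 0)
hcf(1, 0) = 1  (base case)

1


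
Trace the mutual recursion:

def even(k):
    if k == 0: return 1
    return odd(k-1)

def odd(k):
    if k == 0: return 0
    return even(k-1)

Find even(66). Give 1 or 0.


even(66) = odd(65)
odd(65) = even(64)
even(64) = odd(63)
odd(63) = even(62)
even(62) = odd(61)
odd(61) = even(60)
even(60) = odd(59)
odd(59) = even(58)
even(58) = odd(57)
odd(57) = even(56)
even(56) = odd(55)
odd(55) = even(54)
even(54) = odd(53)
odd(53) = even(52)
even(52) = odd(51)
odd(51) = even(50)
even(50) = odd(49)
odd(49) = even(48)
even(48) = odd(47)
odd(47) = even(46)
even(46) = odd(45)
odd(45) = even(44)
even(44) = odd(43)
odd(43) = even(42)
even(42) = odd(41)
odd(41) = even(40)
even(40) = odd(39)
odd(39) = even(38)
even(38) = odd(37)
odd(37) = even(36)
even(36) = odd(35)
odd(35) = even(34)
even(34) = odd(33)
odd(33) = even(32)
even(32) = odd(31)
odd(31) = even(30)
even(30) = odd(29)
odd(29) = even(28)
even(28) = odd(27)
odd(27) = even(26)
even(26) = odd(25)
odd(25) = even(24)
even(24) = odd(23)
odd(23) = even(22)
even(22) = odd(21)
odd(21) = even(20)
even(20) = odd(19)
odd(19) = even(18)
even(18) = odd(17)
odd(17) = even(16)
even(16) = odd(15)
odd(15) = even(14)
even(14) = odd(13)
odd(13) = even(12)
even(12) = odd(11)
odd(11) = even(10)
even(10) = odd(9)
odd(9) = even(8)
even(8) = odd(7)
odd(7) = even(6)
even(6) = odd(5)
odd(5) = even(4)
even(4) = odd(3)
odd(3) = even(2)
even(2) = odd(1)
odd(1) = even(0)
even(0) = 1  (base case)
Result: 1

1


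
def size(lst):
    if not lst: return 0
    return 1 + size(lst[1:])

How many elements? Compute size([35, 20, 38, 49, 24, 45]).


size([35, 20, 38, 49, 24, 45]) = 1 + size([20, 38, 49, 24, 45])
size([20, 38, 49, 24, 45]) = 1 + size([38, 49, 24, 45])
size([38, 49, 24, 45]) = 1 + size([49, 24, 45])
size([49, 24, 45]) = 1 + size([24, 45])
size([24, 45]) = 1 + size([45])
size([45]) = 1 + size([])
size([]) = 0  (base case)
Unwinding: 1 + 1 + 1 + 1 + 1 + 1 + 0 = 6

6


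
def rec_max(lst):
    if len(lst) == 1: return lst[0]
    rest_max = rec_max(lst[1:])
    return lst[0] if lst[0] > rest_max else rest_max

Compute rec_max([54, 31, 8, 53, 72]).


rec_max([54, 31, 8, 53, 72]): compare 54 with rec_max([31, 8, 53, 72])
rec_max([31, 8, 53, 72]): compare 31 with rec_max([8, 53, 72])
rec_max([8, 53, 72]): compare 8 with rec_max([53, 72])
rec_max([53, 72]): compare 53 with rec_max([72])
rec_max([72]) = 72  (base case)
Compare 53 with 72 -> 72
Compare 8 with 72 -> 72
Compare 31 with 72 -> 72
Compare 54 with 72 -> 72

72


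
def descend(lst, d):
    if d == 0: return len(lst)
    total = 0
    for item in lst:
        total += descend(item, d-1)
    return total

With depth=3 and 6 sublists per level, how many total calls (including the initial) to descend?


At depth 0 (root): 1 call
At depth 1: each of 1 parents calls descend on 6 children = 6 calls
At depth 2: each of 6 parents calls descend on 6 children = 36 calls
At depth 3: each of 36 parents calls descend on 6 children = 216 calls
Total: 1 + 6 + 36 + 216 = 259

259


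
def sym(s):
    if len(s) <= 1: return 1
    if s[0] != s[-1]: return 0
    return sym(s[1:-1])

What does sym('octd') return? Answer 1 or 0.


sym('octd'): s[0]='o' != s[-1]='d' -> return 0
Result: 0 (not a palindrome)

0


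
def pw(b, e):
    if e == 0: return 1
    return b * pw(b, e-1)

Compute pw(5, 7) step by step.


pw(5, 7)
= 5 * pw(5, 6)
= 5 * 5 * pw(5, 5)
= 5 * 5 * 5 * pw(5, 4)
= 5 * 5 * 5 * 5 * pw(5, 3)
= 5 * 5 * 5 * 5 * 5 * pw(5, 2)
= 5 * 5 * 5 * 5 * 5 * 5 * pw(5, 1)
= 5 * 5 * 5 * 5 * 5 * 5 * 5 * pw(5, 0)
= 5 * 5 * 5 * 5 * 5 * 5 * 5 * 1
= 78125

78125


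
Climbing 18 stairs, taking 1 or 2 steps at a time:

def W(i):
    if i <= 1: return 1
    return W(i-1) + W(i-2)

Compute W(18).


Building up from base cases:
W(0) = 1
W(1) = 1
W(2) = W(1) + W(0) = 1 + 1 = 2
W(3) = W(2) + W(1) = 2 + 1 = 3
W(4) = W(3) + W(2) = 3 + 2 = 5
W(5) = W(4) + W(3) = 5 + 3 = 8
W(6) = W(5) + W(4) = 8 + 5 = 13
W(7) = W(6) + W(5) = 13 + 8 = 21
W(8) = W(7) + W(6) = 21 + 13 = 34
W(9) = W(8) + W(7) = 34 + 21 = 55
W(10) = W(9) + W(8) = 55 + 34 = 89
W(11) = W(10) + W(9) = 89 + 55 = 144
W(12) = W(11) + W(10) = 144 + 89 = 233
W(13) = W(12) + W(11) = 233 + 144 = 377
W(14) = W(13) + W(12) = 377 + 233 = 610
W(15) = W(14) + W(13) = 610 + 377 = 987
W(16) = W(15) + W(14) = 987 + 610 = 1597
W(17) = W(16) + W(15) = 1597 + 987 = 2584
W(18) = W(17) + W(16) = 2584 + 1597 = 4181

4181


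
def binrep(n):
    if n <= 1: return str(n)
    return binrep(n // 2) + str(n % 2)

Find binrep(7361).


binrep(7361) = binrep(3680) + '1'
binrep(3680) = binrep(1840) + '0'
binrep(1840) = binrep(920) + '0'
binrep(920) = binrep(460) + '0'
binrep(460) = binrep(230) + '0'
binrep(230) = binrep(115) + '0'
binrep(115) = binrep(57) + '1'
binrep(57) = binrep(28) + '1'
binrep(28) = binrep(14) + '0'
binrep(14) = binrep(7) + '0'
binrep(7) = binrep(3) + '1'
binrep(3) = binrep(1) + '1'
binrep(1) = '1'  (base case)
Concatenating: '1' + '1' + '1' + '0' + '0' + '1' + '1' + '0' + '0' + '0' + '0' + '0' + '1' = '1110011000001'

1110011000001


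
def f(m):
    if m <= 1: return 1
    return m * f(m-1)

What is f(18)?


f(18)
= 18 * f(17)
= 18 * 17 * f(16)
= 18 * 17 * 16 * f(15)
= 18 * 17 * 16 * 15 * f(14)
= 18 * 17 * 16 * 15 * 14 * f(13)
= 18 * 17 * 16 * 15 * 14 * 13 * f(12)
= 18 * 17 * 16 * 15 * 14 * 13 * 12 * f(11)
= 18 * 17 * 16 * 15 * 14 * 13 * 12 * 11 * f(10)
= 18 * 17 * 16 * 15 * 14 * 13 * 12 * 11 * 10 * f(9)
= 18 * 17 * 16 * 15 * 14 * 13 * 12 * 11 * 10 * 9 * f(8)
= 18 * 17 * 16 * 15 * 14 * 13 * 12 * 11 * 10 * 9 * 8 * f(7)
= 18 * 17 * 16 * 15 * 14 * 13 * 12 * 11 * 10 * 9 * 8 * 7 * f(6)
= 18 * 17 * 16 * 15 * 14 * 13 * 12 * 11 * 10 * 9 * 8 * 7 * 6 * f(5)
= 18 * 17 * 16 * 15 * 14 * 13 * 12 * 11 * 10 * 9 * 8 * 7 * 6 * 5 * f(4)
= 18 * 17 * 16 * 15 * 14 * 13 * 12 * 11 * 10 * 9 * 8 * 7 * 6 * 5 * 4 * f(3)
= 18 * 17 * 16 * 15 * 14 * 13 * 12 * 11 * 10 * 9 * 8 * 7 * 6 * 5 * 4 * 3 * f(2)
= 18 * 17 * 16 * 15 * 14 * 13 * 12 * 11 * 10 * 9 * 8 * 7 * 6 * 5 * 4 * 3 * 2 * f(1)
= 18 * 17 * 16 * 15 * 14 * 13 * 12 * 11 * 10 * 9 * 8 * 7 * 6 * 5 * 4 * 3 * 2 * 1
= 6402373705728000

6402373705728000
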